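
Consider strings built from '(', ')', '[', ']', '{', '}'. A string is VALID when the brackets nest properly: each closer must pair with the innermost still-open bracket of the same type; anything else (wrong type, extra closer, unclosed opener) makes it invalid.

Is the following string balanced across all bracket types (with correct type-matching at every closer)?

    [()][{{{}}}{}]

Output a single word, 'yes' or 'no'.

pos 0: push '['; stack = [
pos 1: push '('; stack = [(
pos 2: ')' matches '('; pop; stack = [
pos 3: ']' matches '['; pop; stack = (empty)
pos 4: push '['; stack = [
pos 5: push '{'; stack = [{
pos 6: push '{'; stack = [{{
pos 7: push '{'; stack = [{{{
pos 8: '}' matches '{'; pop; stack = [{{
pos 9: '}' matches '{'; pop; stack = [{
pos 10: '}' matches '{'; pop; stack = [
pos 11: push '{'; stack = [{
pos 12: '}' matches '{'; pop; stack = [
pos 13: ']' matches '['; pop; stack = (empty)
end: stack empty → VALID
Verdict: properly nested → yes

Answer: yes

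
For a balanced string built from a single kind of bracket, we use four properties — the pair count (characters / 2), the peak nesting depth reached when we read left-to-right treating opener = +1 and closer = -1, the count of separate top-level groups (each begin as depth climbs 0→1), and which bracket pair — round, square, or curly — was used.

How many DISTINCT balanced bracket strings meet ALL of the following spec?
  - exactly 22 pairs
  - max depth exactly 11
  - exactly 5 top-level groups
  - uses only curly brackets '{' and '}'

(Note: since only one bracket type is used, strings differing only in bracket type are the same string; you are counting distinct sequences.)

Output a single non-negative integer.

Answer: 28851120

Derivation:
Spec: pairs=22 depth=11 groups=5
Count(depth <= 11) = 6532015890
Count(depth <= 10) = 6503164770
Count(depth == 11) = 6532015890 - 6503164770 = 28851120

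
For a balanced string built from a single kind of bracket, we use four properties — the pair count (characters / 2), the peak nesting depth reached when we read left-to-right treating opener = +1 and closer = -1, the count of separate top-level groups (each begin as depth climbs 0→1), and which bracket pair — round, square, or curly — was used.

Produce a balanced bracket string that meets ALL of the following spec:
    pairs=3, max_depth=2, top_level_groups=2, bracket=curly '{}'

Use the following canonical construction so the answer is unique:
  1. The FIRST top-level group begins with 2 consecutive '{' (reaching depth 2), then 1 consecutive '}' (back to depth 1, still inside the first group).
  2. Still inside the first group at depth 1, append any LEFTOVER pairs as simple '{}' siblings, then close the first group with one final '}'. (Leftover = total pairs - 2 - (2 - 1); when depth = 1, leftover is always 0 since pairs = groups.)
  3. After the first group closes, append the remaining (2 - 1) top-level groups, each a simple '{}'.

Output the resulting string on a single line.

Answer: {{}}{}

Derivation:
Spec: pairs=3 depth=2 groups=2
Leftover pairs = 3 - 2 - (2-1) = 0
First group: deep chain of depth 2 + 0 sibling pairs
Remaining 1 groups: simple '{}' each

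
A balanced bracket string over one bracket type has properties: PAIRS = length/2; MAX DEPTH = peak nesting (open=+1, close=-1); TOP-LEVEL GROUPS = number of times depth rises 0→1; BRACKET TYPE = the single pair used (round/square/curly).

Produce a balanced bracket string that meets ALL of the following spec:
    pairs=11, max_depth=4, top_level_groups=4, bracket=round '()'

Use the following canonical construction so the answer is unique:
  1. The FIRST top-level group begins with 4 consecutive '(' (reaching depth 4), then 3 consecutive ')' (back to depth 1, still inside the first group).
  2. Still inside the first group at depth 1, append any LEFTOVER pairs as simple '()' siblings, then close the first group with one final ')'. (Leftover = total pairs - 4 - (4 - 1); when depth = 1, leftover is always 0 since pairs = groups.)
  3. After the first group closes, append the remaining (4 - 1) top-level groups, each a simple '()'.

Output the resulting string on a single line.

Answer: (((()))()()()())()()()

Derivation:
Spec: pairs=11 depth=4 groups=4
Leftover pairs = 11 - 4 - (4-1) = 4
First group: deep chain of depth 4 + 4 sibling pairs
Remaining 3 groups: simple '()' each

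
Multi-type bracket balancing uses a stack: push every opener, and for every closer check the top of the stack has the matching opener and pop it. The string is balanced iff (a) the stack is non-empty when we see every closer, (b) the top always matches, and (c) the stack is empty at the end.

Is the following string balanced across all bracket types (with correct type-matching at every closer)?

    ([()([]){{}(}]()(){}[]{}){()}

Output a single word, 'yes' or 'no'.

pos 0: push '('; stack = (
pos 1: push '['; stack = ([
pos 2: push '('; stack = ([(
pos 3: ')' matches '('; pop; stack = ([
pos 4: push '('; stack = ([(
pos 5: push '['; stack = ([([
pos 6: ']' matches '['; pop; stack = ([(
pos 7: ')' matches '('; pop; stack = ([
pos 8: push '{'; stack = ([{
pos 9: push '{'; stack = ([{{
pos 10: '}' matches '{'; pop; stack = ([{
pos 11: push '('; stack = ([{(
pos 12: saw closer '}' but top of stack is '(' (expected ')') → INVALID
Verdict: type mismatch at position 12: '}' closes '(' → no

Answer: no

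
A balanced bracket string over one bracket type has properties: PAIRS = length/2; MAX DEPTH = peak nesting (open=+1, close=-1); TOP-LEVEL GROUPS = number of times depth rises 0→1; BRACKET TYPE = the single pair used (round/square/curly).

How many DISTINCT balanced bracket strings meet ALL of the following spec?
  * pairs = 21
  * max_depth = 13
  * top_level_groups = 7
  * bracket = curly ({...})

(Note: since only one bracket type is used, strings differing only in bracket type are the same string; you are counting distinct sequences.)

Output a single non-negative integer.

Spec: pairs=21 depth=13 groups=7
Count(depth <= 13) = 463991656
Count(depth <= 12) = 463988422
Count(depth == 13) = 463991656 - 463988422 = 3234

Answer: 3234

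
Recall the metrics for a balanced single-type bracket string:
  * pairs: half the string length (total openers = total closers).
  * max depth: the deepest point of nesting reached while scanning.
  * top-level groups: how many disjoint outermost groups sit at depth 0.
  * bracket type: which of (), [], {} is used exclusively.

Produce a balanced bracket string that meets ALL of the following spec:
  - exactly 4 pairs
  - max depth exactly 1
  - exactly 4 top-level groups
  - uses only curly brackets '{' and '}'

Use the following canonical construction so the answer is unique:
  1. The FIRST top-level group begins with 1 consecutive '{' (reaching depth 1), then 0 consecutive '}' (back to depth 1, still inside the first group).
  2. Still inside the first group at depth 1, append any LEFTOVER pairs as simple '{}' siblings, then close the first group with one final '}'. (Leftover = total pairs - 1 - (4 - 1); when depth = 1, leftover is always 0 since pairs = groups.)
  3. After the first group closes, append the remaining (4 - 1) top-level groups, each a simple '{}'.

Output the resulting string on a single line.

Answer: {}{}{}{}

Derivation:
Spec: pairs=4 depth=1 groups=4
Leftover pairs = 4 - 1 - (4-1) = 0
First group: deep chain of depth 1 + 0 sibling pairs
Remaining 3 groups: simple '{}' each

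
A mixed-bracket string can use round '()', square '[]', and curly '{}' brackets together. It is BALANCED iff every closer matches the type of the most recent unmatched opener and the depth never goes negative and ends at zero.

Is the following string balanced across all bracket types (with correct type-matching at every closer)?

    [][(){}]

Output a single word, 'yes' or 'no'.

Answer: yes

Derivation:
pos 0: push '['; stack = [
pos 1: ']' matches '['; pop; stack = (empty)
pos 2: push '['; stack = [
pos 3: push '('; stack = [(
pos 4: ')' matches '('; pop; stack = [
pos 5: push '{'; stack = [{
pos 6: '}' matches '{'; pop; stack = [
pos 7: ']' matches '['; pop; stack = (empty)
end: stack empty → VALID
Verdict: properly nested → yes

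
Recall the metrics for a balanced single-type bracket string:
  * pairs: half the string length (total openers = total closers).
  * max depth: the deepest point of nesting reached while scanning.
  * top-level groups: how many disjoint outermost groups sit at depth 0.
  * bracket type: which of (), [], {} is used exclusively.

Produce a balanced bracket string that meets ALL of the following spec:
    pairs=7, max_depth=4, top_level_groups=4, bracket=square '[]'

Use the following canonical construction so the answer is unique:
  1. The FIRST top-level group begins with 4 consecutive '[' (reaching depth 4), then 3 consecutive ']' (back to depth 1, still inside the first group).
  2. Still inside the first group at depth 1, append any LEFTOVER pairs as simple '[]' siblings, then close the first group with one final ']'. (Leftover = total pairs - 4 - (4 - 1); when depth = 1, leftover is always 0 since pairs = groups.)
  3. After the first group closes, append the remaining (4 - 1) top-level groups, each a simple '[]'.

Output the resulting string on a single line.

Spec: pairs=7 depth=4 groups=4
Leftover pairs = 7 - 4 - (4-1) = 0
First group: deep chain of depth 4 + 0 sibling pairs
Remaining 3 groups: simple '[]' each

Answer: [[[[]]]][][][]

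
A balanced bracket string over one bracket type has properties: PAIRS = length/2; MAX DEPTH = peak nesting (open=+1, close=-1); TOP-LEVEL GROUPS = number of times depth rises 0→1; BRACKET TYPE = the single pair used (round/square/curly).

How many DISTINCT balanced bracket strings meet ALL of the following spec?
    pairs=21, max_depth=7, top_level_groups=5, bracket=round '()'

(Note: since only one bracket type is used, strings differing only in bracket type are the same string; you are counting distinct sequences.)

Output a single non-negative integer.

Answer: 270593050

Derivation:
Spec: pairs=21 depth=7 groups=5
Count(depth <= 7) = 1530123230
Count(depth <= 6) = 1259530180
Count(depth == 7) = 1530123230 - 1259530180 = 270593050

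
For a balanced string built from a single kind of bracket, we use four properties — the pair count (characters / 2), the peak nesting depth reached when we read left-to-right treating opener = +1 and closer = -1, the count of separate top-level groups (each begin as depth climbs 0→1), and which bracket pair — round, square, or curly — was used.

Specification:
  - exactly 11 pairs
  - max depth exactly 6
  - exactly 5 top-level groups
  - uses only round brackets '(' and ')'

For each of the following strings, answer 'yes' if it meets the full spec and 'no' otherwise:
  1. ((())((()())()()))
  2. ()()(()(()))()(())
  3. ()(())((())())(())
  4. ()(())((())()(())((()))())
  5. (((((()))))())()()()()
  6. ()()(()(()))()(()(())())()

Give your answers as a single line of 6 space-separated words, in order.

String 1 '((())((()())()()))': depth seq [1 2 3 2 1 2 3 4 3 4 3 2 3 2 3 2 1 0]
  -> pairs=9 depth=4 groups=1 -> no
String 2 '()()(()(()))()(())': depth seq [1 0 1 0 1 2 1 2 3 2 1 0 1 0 1 2 1 0]
  -> pairs=9 depth=3 groups=5 -> no
String 3 '()(())((())())(())': depth seq [1 0 1 2 1 0 1 2 3 2 1 2 1 0 1 2 1 0]
  -> pairs=9 depth=3 groups=4 -> no
String 4 '()(())((())()(())((()))())': depth seq [1 0 1 2 1 0 1 2 3 2 1 2 1 2 3 2 1 2 3 4 3 2 1 2 1 0]
  -> pairs=13 depth=4 groups=3 -> no
String 5 '(((((()))))())()()()()': depth seq [1 2 3 4 5 6 5 4 3 2 1 2 1 0 1 0 1 0 1 0 1 0]
  -> pairs=11 depth=6 groups=5 -> yes
String 6 '()()(()(()))()(()(())())()': depth seq [1 0 1 0 1 2 1 2 3 2 1 0 1 0 1 2 1 2 3 2 1 2 1 0 1 0]
  -> pairs=13 depth=3 groups=6 -> no

Answer: no no no no yes no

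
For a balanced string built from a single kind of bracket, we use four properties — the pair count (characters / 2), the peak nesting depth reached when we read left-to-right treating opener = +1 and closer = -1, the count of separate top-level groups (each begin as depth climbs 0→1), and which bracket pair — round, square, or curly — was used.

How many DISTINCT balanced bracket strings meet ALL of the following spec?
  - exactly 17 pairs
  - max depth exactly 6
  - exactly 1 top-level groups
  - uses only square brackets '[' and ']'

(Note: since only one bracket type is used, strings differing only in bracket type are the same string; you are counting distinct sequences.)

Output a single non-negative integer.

Spec: pairs=17 depth=6 groups=1
Count(depth <= 6) = 16420730
Count(depth <= 5) = 7174454
Count(depth == 6) = 16420730 - 7174454 = 9246276

Answer: 9246276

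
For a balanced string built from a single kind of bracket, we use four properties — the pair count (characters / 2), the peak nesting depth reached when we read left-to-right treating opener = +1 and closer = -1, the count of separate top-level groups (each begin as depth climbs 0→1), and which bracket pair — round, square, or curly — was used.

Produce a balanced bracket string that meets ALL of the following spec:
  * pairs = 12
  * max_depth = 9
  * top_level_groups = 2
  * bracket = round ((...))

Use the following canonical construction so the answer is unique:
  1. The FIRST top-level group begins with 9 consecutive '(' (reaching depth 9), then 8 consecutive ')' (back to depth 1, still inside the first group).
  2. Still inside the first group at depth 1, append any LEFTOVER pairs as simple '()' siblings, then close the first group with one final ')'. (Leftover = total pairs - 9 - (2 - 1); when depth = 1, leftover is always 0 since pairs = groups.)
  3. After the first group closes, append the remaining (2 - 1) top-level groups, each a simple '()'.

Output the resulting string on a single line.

Spec: pairs=12 depth=9 groups=2
Leftover pairs = 12 - 9 - (2-1) = 2
First group: deep chain of depth 9 + 2 sibling pairs
Remaining 1 groups: simple '()' each

Answer: ((((((((())))))))()())()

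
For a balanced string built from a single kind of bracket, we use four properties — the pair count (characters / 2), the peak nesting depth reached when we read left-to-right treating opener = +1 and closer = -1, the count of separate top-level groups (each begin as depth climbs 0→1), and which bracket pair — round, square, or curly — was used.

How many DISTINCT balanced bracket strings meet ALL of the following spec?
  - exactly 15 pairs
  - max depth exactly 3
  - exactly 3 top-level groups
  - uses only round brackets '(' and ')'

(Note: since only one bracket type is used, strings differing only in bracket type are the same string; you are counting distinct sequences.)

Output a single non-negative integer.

Spec: pairs=15 depth=3 groups=3
Count(depth <= 3) = 68096
Count(depth <= 2) = 91
Count(depth == 3) = 68096 - 91 = 68005

Answer: 68005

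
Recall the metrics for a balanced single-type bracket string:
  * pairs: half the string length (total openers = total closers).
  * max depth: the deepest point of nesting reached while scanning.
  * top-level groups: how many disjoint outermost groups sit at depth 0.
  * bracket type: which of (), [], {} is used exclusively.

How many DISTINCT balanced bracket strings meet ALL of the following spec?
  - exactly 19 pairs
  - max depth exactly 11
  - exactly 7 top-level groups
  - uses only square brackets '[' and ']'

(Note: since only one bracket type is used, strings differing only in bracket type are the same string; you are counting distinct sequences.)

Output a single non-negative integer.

Answer: 2436

Derivation:
Spec: pairs=19 depth=11 groups=7
Count(depth <= 11) = 31865729
Count(depth <= 10) = 31863293
Count(depth == 11) = 31865729 - 31863293 = 2436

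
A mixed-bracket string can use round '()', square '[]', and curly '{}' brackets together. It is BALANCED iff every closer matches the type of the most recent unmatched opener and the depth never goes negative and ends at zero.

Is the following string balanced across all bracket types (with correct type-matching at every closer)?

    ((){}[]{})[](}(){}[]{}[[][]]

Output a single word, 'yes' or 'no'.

pos 0: push '('; stack = (
pos 1: push '('; stack = ((
pos 2: ')' matches '('; pop; stack = (
pos 3: push '{'; stack = ({
pos 4: '}' matches '{'; pop; stack = (
pos 5: push '['; stack = ([
pos 6: ']' matches '['; pop; stack = (
pos 7: push '{'; stack = ({
pos 8: '}' matches '{'; pop; stack = (
pos 9: ')' matches '('; pop; stack = (empty)
pos 10: push '['; stack = [
pos 11: ']' matches '['; pop; stack = (empty)
pos 12: push '('; stack = (
pos 13: saw closer '}' but top of stack is '(' (expected ')') → INVALID
Verdict: type mismatch at position 13: '}' closes '(' → no

Answer: no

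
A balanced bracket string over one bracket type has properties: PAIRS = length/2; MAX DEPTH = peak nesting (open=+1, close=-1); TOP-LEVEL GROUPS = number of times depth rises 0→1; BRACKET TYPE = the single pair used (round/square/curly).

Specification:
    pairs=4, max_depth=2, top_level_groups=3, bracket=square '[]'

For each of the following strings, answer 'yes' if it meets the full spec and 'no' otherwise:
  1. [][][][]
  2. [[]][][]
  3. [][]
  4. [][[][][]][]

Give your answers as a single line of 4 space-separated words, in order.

Answer: no yes no no

Derivation:
String 1 '[][][][]': depth seq [1 0 1 0 1 0 1 0]
  -> pairs=4 depth=1 groups=4 -> no
String 2 '[[]][][]': depth seq [1 2 1 0 1 0 1 0]
  -> pairs=4 depth=2 groups=3 -> yes
String 3 '[][]': depth seq [1 0 1 0]
  -> pairs=2 depth=1 groups=2 -> no
String 4 '[][[][][]][]': depth seq [1 0 1 2 1 2 1 2 1 0 1 0]
  -> pairs=6 depth=2 groups=3 -> no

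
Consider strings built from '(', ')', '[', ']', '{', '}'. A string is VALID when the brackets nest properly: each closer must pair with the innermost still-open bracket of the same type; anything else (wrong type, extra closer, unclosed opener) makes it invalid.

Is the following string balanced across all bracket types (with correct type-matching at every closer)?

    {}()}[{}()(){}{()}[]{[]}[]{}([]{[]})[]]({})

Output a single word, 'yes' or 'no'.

pos 0: push '{'; stack = {
pos 1: '}' matches '{'; pop; stack = (empty)
pos 2: push '('; stack = (
pos 3: ')' matches '('; pop; stack = (empty)
pos 4: saw closer '}' but stack is empty → INVALID
Verdict: unmatched closer '}' at position 4 → no

Answer: no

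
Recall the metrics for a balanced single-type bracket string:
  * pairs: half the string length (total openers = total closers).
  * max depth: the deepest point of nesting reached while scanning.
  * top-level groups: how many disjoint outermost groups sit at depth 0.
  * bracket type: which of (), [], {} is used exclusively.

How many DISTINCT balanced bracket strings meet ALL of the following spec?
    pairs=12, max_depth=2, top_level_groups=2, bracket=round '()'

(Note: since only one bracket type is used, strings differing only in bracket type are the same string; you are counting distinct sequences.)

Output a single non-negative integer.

Spec: pairs=12 depth=2 groups=2
Count(depth <= 2) = 11
Count(depth <= 1) = 0
Count(depth == 2) = 11 - 0 = 11

Answer: 11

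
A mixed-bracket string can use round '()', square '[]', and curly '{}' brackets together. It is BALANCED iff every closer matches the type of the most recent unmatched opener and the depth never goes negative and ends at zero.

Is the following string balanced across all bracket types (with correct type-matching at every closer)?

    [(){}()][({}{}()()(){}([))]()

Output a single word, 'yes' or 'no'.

Answer: no

Derivation:
pos 0: push '['; stack = [
pos 1: push '('; stack = [(
pos 2: ')' matches '('; pop; stack = [
pos 3: push '{'; stack = [{
pos 4: '}' matches '{'; pop; stack = [
pos 5: push '('; stack = [(
pos 6: ')' matches '('; pop; stack = [
pos 7: ']' matches '['; pop; stack = (empty)
pos 8: push '['; stack = [
pos 9: push '('; stack = [(
pos 10: push '{'; stack = [({
pos 11: '}' matches '{'; pop; stack = [(
pos 12: push '{'; stack = [({
pos 13: '}' matches '{'; pop; stack = [(
pos 14: push '('; stack = [((
pos 15: ')' matches '('; pop; stack = [(
pos 16: push '('; stack = [((
pos 17: ')' matches '('; pop; stack = [(
pos 18: push '('; stack = [((
pos 19: ')' matches '('; pop; stack = [(
pos 20: push '{'; stack = [({
pos 21: '}' matches '{'; pop; stack = [(
pos 22: push '('; stack = [((
pos 23: push '['; stack = [(([
pos 24: saw closer ')' but top of stack is '[' (expected ']') → INVALID
Verdict: type mismatch at position 24: ')' closes '[' → no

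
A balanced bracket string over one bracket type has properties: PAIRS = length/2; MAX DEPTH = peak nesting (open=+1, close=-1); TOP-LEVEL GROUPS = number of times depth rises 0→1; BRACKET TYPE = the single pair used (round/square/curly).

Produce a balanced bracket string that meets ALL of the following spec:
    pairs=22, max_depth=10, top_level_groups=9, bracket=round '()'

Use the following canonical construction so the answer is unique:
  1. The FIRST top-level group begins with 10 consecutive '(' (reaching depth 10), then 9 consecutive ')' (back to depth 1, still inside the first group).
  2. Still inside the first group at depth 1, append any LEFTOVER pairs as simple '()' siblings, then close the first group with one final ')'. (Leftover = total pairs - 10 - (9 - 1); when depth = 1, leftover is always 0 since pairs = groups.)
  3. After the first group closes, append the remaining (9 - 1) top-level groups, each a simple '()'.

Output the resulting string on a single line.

Spec: pairs=22 depth=10 groups=9
Leftover pairs = 22 - 10 - (9-1) = 4
First group: deep chain of depth 10 + 4 sibling pairs
Remaining 8 groups: simple '()' each

Answer: (((((((((()))))))))()()()())()()()()()()()()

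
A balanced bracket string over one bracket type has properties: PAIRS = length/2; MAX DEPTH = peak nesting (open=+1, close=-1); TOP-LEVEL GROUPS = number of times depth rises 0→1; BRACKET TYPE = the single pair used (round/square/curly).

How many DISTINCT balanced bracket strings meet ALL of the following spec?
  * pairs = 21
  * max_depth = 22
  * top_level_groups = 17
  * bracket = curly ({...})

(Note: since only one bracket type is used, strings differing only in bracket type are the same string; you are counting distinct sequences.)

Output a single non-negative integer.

Answer: 0

Derivation:
Spec: pairs=21 depth=22 groups=17
Count(depth <= 22) = 8602
Count(depth <= 21) = 8602
Count(depth == 22) = 8602 - 8602 = 0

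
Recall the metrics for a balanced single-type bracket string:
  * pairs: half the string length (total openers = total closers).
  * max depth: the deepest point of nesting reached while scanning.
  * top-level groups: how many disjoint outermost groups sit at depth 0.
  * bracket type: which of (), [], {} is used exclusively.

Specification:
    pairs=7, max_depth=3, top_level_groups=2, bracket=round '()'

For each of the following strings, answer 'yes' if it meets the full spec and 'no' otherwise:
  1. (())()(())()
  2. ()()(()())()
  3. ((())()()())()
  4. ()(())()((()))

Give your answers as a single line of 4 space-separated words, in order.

Answer: no no yes no

Derivation:
String 1 '(())()(())()': depth seq [1 2 1 0 1 0 1 2 1 0 1 0]
  -> pairs=6 depth=2 groups=4 -> no
String 2 '()()(()())()': depth seq [1 0 1 0 1 2 1 2 1 0 1 0]
  -> pairs=6 depth=2 groups=4 -> no
String 3 '((())()()())()': depth seq [1 2 3 2 1 2 1 2 1 2 1 0 1 0]
  -> pairs=7 depth=3 groups=2 -> yes
String 4 '()(())()((()))': depth seq [1 0 1 2 1 0 1 0 1 2 3 2 1 0]
  -> pairs=7 depth=3 groups=4 -> no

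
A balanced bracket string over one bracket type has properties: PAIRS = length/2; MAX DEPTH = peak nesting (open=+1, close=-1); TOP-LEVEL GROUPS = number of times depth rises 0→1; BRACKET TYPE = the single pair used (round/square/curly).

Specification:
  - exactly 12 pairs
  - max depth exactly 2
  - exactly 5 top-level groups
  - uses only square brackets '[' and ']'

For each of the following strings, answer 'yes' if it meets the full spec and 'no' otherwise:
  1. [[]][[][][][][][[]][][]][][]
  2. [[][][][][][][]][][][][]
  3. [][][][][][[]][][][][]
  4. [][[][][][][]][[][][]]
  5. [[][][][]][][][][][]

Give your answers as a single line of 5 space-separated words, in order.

String 1 '[[]][[][][][][][[]][][]][][]': depth seq [1 2 1 0 1 2 1 2 1 2 1 2 1 2 1 2 3 2 1 2 1 2 1 0 1 0 1 0]
  -> pairs=14 depth=3 groups=4 -> no
String 2 '[[][][][][][][]][][][][]': depth seq [1 2 1 2 1 2 1 2 1 2 1 2 1 2 1 0 1 0 1 0 1 0 1 0]
  -> pairs=12 depth=2 groups=5 -> yes
String 3 '[][][][][][[]][][][][]': depth seq [1 0 1 0 1 0 1 0 1 0 1 2 1 0 1 0 1 0 1 0 1 0]
  -> pairs=11 depth=2 groups=10 -> no
String 4 '[][[][][][][]][[][][]]': depth seq [1 0 1 2 1 2 1 2 1 2 1 2 1 0 1 2 1 2 1 2 1 0]
  -> pairs=11 depth=2 groups=3 -> no
String 5 '[[][][][]][][][][][]': depth seq [1 2 1 2 1 2 1 2 1 0 1 0 1 0 1 0 1 0 1 0]
  -> pairs=10 depth=2 groups=6 -> no

Answer: no yes no no no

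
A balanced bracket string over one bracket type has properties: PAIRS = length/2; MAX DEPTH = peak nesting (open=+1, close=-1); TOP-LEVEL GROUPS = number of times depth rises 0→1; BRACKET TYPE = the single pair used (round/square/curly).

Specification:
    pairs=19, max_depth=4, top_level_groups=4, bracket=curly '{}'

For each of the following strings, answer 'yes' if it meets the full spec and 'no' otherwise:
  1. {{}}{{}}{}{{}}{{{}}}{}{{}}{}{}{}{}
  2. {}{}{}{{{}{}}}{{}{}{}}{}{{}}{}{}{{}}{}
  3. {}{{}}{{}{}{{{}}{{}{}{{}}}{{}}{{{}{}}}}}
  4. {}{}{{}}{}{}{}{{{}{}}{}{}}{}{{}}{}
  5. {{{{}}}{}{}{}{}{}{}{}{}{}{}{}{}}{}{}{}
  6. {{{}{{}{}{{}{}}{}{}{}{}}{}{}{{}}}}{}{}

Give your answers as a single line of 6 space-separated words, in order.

Answer: no no no no yes no

Derivation:
String 1 '{{}}{{}}{}{{}}{{{}}}{}{{}}{}{}{}{}': depth seq [1 2 1 0 1 2 1 0 1 0 1 2 1 0 1 2 3 2 1 0 1 0 1 2 1 0 1 0 1 0 1 0 1 0]
  -> pairs=17 depth=3 groups=11 -> no
String 2 '{}{}{}{{{}{}}}{{}{}{}}{}{{}}{}{}{{}}{}': depth seq [1 0 1 0 1 0 1 2 3 2 3 2 1 0 1 2 1 2 1 2 1 0 1 0 1 2 1 0 1 0 1 0 1 2 1 0 1 0]
  -> pairs=19 depth=3 groups=11 -> no
String 3 '{}{{}}{{}{}{{{}}{{}{}{{}}}{{}}{{{}{}}}}}': depth seq [1 0 1 2 1 0 1 2 1 2 1 2 3 4 3 2 3 4 3 4 3 4 5 4 3 2 3 4 3 2 3 4 5 4 5 4 3 2 1 0]
  -> pairs=20 depth=5 groups=3 -> no
String 4 '{}{}{{}}{}{}{}{{{}{}}{}{}}{}{{}}{}': depth seq [1 0 1 0 1 2 1 0 1 0 1 0 1 0 1 2 3 2 3 2 1 2 1 2 1 0 1 0 1 2 1 0 1 0]
  -> pairs=17 depth=3 groups=10 -> no
String 5 '{{{{}}}{}{}{}{}{}{}{}{}{}{}{}{}}{}{}{}': depth seq [1 2 3 4 3 2 1 2 1 2 1 2 1 2 1 2 1 2 1 2 1 2 1 2 1 2 1 2 1 2 1 0 1 0 1 0 1 0]
  -> pairs=19 depth=4 groups=4 -> yes
String 6 '{{{}{{}{}{{}{}}{}{}{}{}}{}{}{{}}}}{}{}': depth seq [1 2 3 2 3 4 3 4 3 4 5 4 5 4 3 4 3 4 3 4 3 4 3 2 3 2 3 2 3 4 3 2 1 0 1 0 1 0]
  -> pairs=19 depth=5 groups=3 -> no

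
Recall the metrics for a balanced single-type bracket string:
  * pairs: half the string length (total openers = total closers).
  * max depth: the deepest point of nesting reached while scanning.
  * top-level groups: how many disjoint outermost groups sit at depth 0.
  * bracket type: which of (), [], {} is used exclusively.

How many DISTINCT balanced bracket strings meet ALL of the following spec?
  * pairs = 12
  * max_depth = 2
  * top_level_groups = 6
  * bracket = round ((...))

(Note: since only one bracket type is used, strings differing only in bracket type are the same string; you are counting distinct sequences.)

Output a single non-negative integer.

Spec: pairs=12 depth=2 groups=6
Count(depth <= 2) = 462
Count(depth <= 1) = 0
Count(depth == 2) = 462 - 0 = 462

Answer: 462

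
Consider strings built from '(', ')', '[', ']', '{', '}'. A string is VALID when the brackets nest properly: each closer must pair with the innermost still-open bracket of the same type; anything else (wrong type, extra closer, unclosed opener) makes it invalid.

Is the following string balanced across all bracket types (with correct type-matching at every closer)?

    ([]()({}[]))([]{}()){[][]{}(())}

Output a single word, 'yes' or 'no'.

pos 0: push '('; stack = (
pos 1: push '['; stack = ([
pos 2: ']' matches '['; pop; stack = (
pos 3: push '('; stack = ((
pos 4: ')' matches '('; pop; stack = (
pos 5: push '('; stack = ((
pos 6: push '{'; stack = (({
pos 7: '}' matches '{'; pop; stack = ((
pos 8: push '['; stack = (([
pos 9: ']' matches '['; pop; stack = ((
pos 10: ')' matches '('; pop; stack = (
pos 11: ')' matches '('; pop; stack = (empty)
pos 12: push '('; stack = (
pos 13: push '['; stack = ([
pos 14: ']' matches '['; pop; stack = (
pos 15: push '{'; stack = ({
pos 16: '}' matches '{'; pop; stack = (
pos 17: push '('; stack = ((
pos 18: ')' matches '('; pop; stack = (
pos 19: ')' matches '('; pop; stack = (empty)
pos 20: push '{'; stack = {
pos 21: push '['; stack = {[
pos 22: ']' matches '['; pop; stack = {
pos 23: push '['; stack = {[
pos 24: ']' matches '['; pop; stack = {
pos 25: push '{'; stack = {{
pos 26: '}' matches '{'; pop; stack = {
pos 27: push '('; stack = {(
pos 28: push '('; stack = {((
pos 29: ')' matches '('; pop; stack = {(
pos 30: ')' matches '('; pop; stack = {
pos 31: '}' matches '{'; pop; stack = (empty)
end: stack empty → VALID
Verdict: properly nested → yes

Answer: yes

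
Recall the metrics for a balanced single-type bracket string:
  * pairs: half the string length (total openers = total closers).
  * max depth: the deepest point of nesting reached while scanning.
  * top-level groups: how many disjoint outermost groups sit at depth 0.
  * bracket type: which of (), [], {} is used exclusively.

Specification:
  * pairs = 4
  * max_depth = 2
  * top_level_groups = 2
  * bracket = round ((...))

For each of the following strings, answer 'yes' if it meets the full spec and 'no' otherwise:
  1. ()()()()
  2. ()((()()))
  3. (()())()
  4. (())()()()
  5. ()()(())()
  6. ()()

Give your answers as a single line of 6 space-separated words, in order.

String 1 '()()()()': depth seq [1 0 1 0 1 0 1 0]
  -> pairs=4 depth=1 groups=4 -> no
String 2 '()((()()))': depth seq [1 0 1 2 3 2 3 2 1 0]
  -> pairs=5 depth=3 groups=2 -> no
String 3 '(()())()': depth seq [1 2 1 2 1 0 1 0]
  -> pairs=4 depth=2 groups=2 -> yes
String 4 '(())()()()': depth seq [1 2 1 0 1 0 1 0 1 0]
  -> pairs=5 depth=2 groups=4 -> no
String 5 '()()(())()': depth seq [1 0 1 0 1 2 1 0 1 0]
  -> pairs=5 depth=2 groups=4 -> no
String 6 '()()': depth seq [1 0 1 0]
  -> pairs=2 depth=1 groups=2 -> no

Answer: no no yes no no no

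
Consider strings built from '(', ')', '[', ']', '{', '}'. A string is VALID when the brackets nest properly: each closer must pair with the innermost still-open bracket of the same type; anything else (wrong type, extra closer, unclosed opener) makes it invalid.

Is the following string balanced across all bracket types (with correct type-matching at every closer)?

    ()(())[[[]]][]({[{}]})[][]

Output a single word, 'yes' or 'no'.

pos 0: push '('; stack = (
pos 1: ')' matches '('; pop; stack = (empty)
pos 2: push '('; stack = (
pos 3: push '('; stack = ((
pos 4: ')' matches '('; pop; stack = (
pos 5: ')' matches '('; pop; stack = (empty)
pos 6: push '['; stack = [
pos 7: push '['; stack = [[
pos 8: push '['; stack = [[[
pos 9: ']' matches '['; pop; stack = [[
pos 10: ']' matches '['; pop; stack = [
pos 11: ']' matches '['; pop; stack = (empty)
pos 12: push '['; stack = [
pos 13: ']' matches '['; pop; stack = (empty)
pos 14: push '('; stack = (
pos 15: push '{'; stack = ({
pos 16: push '['; stack = ({[
pos 17: push '{'; stack = ({[{
pos 18: '}' matches '{'; pop; stack = ({[
pos 19: ']' matches '['; pop; stack = ({
pos 20: '}' matches '{'; pop; stack = (
pos 21: ')' matches '('; pop; stack = (empty)
pos 22: push '['; stack = [
pos 23: ']' matches '['; pop; stack = (empty)
pos 24: push '['; stack = [
pos 25: ']' matches '['; pop; stack = (empty)
end: stack empty → VALID
Verdict: properly nested → yes

Answer: yes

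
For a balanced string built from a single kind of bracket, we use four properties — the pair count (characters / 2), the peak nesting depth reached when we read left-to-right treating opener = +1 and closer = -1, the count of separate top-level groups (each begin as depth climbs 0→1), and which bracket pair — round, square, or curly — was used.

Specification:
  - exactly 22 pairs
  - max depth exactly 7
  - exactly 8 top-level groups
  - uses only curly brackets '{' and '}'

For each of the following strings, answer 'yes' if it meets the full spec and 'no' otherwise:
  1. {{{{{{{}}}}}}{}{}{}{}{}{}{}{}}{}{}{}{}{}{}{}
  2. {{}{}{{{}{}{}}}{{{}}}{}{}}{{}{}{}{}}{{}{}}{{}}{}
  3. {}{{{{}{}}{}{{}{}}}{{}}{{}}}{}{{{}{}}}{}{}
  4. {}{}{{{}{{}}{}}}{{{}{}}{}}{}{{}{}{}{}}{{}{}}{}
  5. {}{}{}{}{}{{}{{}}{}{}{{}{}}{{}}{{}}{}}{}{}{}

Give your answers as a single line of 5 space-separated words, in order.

Answer: yes no no no no

Derivation:
String 1 '{{{{{{{}}}}}}{}{}{}{}{}{}{}{}}{}{}{}{}{}{}{}': depth seq [1 2 3 4 5 6 7 6 5 4 3 2 1 2 1 2 1 2 1 2 1 2 1 2 1 2 1 2 1 0 1 0 1 0 1 0 1 0 1 0 1 0 1 0]
  -> pairs=22 depth=7 groups=8 -> yes
String 2 '{{}{}{{{}{}{}}}{{{}}}{}{}}{{}{}{}{}}{{}{}}{{}}{}': depth seq [1 2 1 2 1 2 3 4 3 4 3 4 3 2 1 2 3 4 3 2 1 2 1 2 1 0 1 2 1 2 1 2 1 2 1 0 1 2 1 2 1 0 1 2 1 0 1 0]
  -> pairs=24 depth=4 groups=5 -> no
String 3 '{}{{{{}{}}{}{{}{}}}{{}}{{}}}{}{{{}{}}}{}{}': depth seq [1 0 1 2 3 4 3 4 3 2 3 2 3 4 3 4 3 2 1 2 3 2 1 2 3 2 1 0 1 0 1 2 3 2 3 2 1 0 1 0 1 0]
  -> pairs=21 depth=4 groups=6 -> no
String 4 '{}{}{{{}{{}}{}}}{{{}{}}{}}{}{{}{}{}{}}{{}{}}{}': depth seq [1 0 1 0 1 2 3 2 3 4 3 2 3 2 1 0 1 2 3 2 3 2 1 2 1 0 1 0 1 2 1 2 1 2 1 2 1 0 1 2 1 2 1 0 1 0]
  -> pairs=23 depth=4 groups=8 -> no
String 5 '{}{}{}{}{}{{}{{}}{}{}{{}{}}{{}}{{}}{}}{}{}{}': depth seq [1 0 1 0 1 0 1 0 1 0 1 2 1 2 3 2 1 2 1 2 1 2 3 2 3 2 1 2 3 2 1 2 3 2 1 2 1 0 1 0 1 0 1 0]
  -> pairs=22 depth=3 groups=9 -> no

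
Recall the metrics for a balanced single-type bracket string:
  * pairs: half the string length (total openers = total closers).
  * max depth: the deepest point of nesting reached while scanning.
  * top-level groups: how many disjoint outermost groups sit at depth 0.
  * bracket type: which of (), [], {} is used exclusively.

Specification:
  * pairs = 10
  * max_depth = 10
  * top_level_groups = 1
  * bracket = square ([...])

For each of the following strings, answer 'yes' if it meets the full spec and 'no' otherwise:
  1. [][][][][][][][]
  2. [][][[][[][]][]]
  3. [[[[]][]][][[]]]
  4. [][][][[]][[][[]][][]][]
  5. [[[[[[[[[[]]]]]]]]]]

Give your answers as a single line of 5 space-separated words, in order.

Answer: no no no no yes

Derivation:
String 1 '[][][][][][][][]': depth seq [1 0 1 0 1 0 1 0 1 0 1 0 1 0 1 0]
  -> pairs=8 depth=1 groups=8 -> no
String 2 '[][][[][[][]][]]': depth seq [1 0 1 0 1 2 1 2 3 2 3 2 1 2 1 0]
  -> pairs=8 depth=3 groups=3 -> no
String 3 '[[[[]][]][][[]]]': depth seq [1 2 3 4 3 2 3 2 1 2 1 2 3 2 1 0]
  -> pairs=8 depth=4 groups=1 -> no
String 4 '[][][][[]][[][[]][][]][]': depth seq [1 0 1 0 1 0 1 2 1 0 1 2 1 2 3 2 1 2 1 2 1 0 1 0]
  -> pairs=12 depth=3 groups=6 -> no
String 5 '[[[[[[[[[[]]]]]]]]]]': depth seq [1 2 3 4 5 6 7 8 9 10 9 8 7 6 5 4 3 2 1 0]
  -> pairs=10 depth=10 groups=1 -> yes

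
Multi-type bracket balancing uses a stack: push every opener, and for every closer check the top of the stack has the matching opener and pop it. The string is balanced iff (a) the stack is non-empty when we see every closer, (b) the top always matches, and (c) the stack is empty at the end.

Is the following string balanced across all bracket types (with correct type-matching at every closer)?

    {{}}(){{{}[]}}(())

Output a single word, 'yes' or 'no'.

pos 0: push '{'; stack = {
pos 1: push '{'; stack = {{
pos 2: '}' matches '{'; pop; stack = {
pos 3: '}' matches '{'; pop; stack = (empty)
pos 4: push '('; stack = (
pos 5: ')' matches '('; pop; stack = (empty)
pos 6: push '{'; stack = {
pos 7: push '{'; stack = {{
pos 8: push '{'; stack = {{{
pos 9: '}' matches '{'; pop; stack = {{
pos 10: push '['; stack = {{[
pos 11: ']' matches '['; pop; stack = {{
pos 12: '}' matches '{'; pop; stack = {
pos 13: '}' matches '{'; pop; stack = (empty)
pos 14: push '('; stack = (
pos 15: push '('; stack = ((
pos 16: ')' matches '('; pop; stack = (
pos 17: ')' matches '('; pop; stack = (empty)
end: stack empty → VALID
Verdict: properly nested → yes

Answer: yes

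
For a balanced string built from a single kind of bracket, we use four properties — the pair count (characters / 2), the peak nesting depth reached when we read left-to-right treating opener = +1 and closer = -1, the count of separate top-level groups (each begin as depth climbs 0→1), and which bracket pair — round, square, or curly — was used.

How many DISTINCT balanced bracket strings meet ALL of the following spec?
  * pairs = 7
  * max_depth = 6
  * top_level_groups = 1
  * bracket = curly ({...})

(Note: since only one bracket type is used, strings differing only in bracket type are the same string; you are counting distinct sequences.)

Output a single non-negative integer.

Spec: pairs=7 depth=6 groups=1
Count(depth <= 6) = 131
Count(depth <= 5) = 122
Count(depth == 6) = 131 - 122 = 9

Answer: 9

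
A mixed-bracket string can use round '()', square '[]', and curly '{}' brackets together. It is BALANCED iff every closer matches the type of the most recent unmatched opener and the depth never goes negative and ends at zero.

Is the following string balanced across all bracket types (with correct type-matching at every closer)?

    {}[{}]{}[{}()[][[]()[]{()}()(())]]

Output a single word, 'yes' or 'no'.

pos 0: push '{'; stack = {
pos 1: '}' matches '{'; pop; stack = (empty)
pos 2: push '['; stack = [
pos 3: push '{'; stack = [{
pos 4: '}' matches '{'; pop; stack = [
pos 5: ']' matches '['; pop; stack = (empty)
pos 6: push '{'; stack = {
pos 7: '}' matches '{'; pop; stack = (empty)
pos 8: push '['; stack = [
pos 9: push '{'; stack = [{
pos 10: '}' matches '{'; pop; stack = [
pos 11: push '('; stack = [(
pos 12: ')' matches '('; pop; stack = [
pos 13: push '['; stack = [[
pos 14: ']' matches '['; pop; stack = [
pos 15: push '['; stack = [[
pos 16: push '['; stack = [[[
pos 17: ']' matches '['; pop; stack = [[
pos 18: push '('; stack = [[(
pos 19: ')' matches '('; pop; stack = [[
pos 20: push '['; stack = [[[
pos 21: ']' matches '['; pop; stack = [[
pos 22: push '{'; stack = [[{
pos 23: push '('; stack = [[{(
pos 24: ')' matches '('; pop; stack = [[{
pos 25: '}' matches '{'; pop; stack = [[
pos 26: push '('; stack = [[(
pos 27: ')' matches '('; pop; stack = [[
pos 28: push '('; stack = [[(
pos 29: push '('; stack = [[((
pos 30: ')' matches '('; pop; stack = [[(
pos 31: ')' matches '('; pop; stack = [[
pos 32: ']' matches '['; pop; stack = [
pos 33: ']' matches '['; pop; stack = (empty)
end: stack empty → VALID
Verdict: properly nested → yes

Answer: yes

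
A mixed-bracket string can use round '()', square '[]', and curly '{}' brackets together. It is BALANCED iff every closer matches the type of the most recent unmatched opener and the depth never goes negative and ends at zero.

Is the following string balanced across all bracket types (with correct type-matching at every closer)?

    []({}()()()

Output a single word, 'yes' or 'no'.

pos 0: push '['; stack = [
pos 1: ']' matches '['; pop; stack = (empty)
pos 2: push '('; stack = (
pos 3: push '{'; stack = ({
pos 4: '}' matches '{'; pop; stack = (
pos 5: push '('; stack = ((
pos 6: ')' matches '('; pop; stack = (
pos 7: push '('; stack = ((
pos 8: ')' matches '('; pop; stack = (
pos 9: push '('; stack = ((
pos 10: ')' matches '('; pop; stack = (
end: stack still non-empty (() → INVALID
Verdict: unclosed openers at end: ( → no

Answer: no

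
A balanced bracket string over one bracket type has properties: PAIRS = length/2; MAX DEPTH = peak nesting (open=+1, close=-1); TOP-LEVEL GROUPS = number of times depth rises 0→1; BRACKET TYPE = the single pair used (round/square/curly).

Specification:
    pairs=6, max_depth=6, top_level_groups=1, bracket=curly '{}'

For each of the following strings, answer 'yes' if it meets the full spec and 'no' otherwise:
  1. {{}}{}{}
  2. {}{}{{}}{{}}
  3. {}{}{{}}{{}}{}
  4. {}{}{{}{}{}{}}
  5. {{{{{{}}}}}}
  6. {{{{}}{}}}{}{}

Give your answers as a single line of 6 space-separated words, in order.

String 1 '{{}}{}{}': depth seq [1 2 1 0 1 0 1 0]
  -> pairs=4 depth=2 groups=3 -> no
String 2 '{}{}{{}}{{}}': depth seq [1 0 1 0 1 2 1 0 1 2 1 0]
  -> pairs=6 depth=2 groups=4 -> no
String 3 '{}{}{{}}{{}}{}': depth seq [1 0 1 0 1 2 1 0 1 2 1 0 1 0]
  -> pairs=7 depth=2 groups=5 -> no
String 4 '{}{}{{}{}{}{}}': depth seq [1 0 1 0 1 2 1 2 1 2 1 2 1 0]
  -> pairs=7 depth=2 groups=3 -> no
String 5 '{{{{{{}}}}}}': depth seq [1 2 3 4 5 6 5 4 3 2 1 0]
  -> pairs=6 depth=6 groups=1 -> yes
String 6 '{{{{}}{}}}{}{}': depth seq [1 2 3 4 3 2 3 2 1 0 1 0 1 0]
  -> pairs=7 depth=4 groups=3 -> no

Answer: no no no no yes no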